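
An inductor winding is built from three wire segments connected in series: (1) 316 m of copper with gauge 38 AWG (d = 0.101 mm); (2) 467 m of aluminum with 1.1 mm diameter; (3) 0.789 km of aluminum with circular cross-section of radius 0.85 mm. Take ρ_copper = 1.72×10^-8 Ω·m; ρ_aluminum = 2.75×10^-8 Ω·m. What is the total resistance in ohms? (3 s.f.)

Seg 1: A = π(0.101/2 mm)² = π(5.0500e-05 m)² = 8.012e-09 m²
R_1 = (1.72×10^-8)(316)/(8.012e-09) = 678.4 Ω
Seg 2: A = π(d/2)² = π(5.5000e-04 m)² = 9.503e-07 m²
R_2 = (2.75×10^-8)(467)/(9.503e-07) = 13.51 Ω
Seg 3: A = πr² = π(8.5000e-04 m)² = 2.270e-06 m²
R_3 = (2.75×10^-8)(789)/(2.270e-06) = 9.559 Ω
R_total = R_1 + R_2 + R_3 = 701 Ω

701 Ω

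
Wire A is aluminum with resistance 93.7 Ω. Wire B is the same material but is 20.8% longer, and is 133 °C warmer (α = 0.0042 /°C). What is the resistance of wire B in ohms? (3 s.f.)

R ∝ ρL/d² with ρ ∝ (1+αΔT), so R_B/R_A = (1 + 20.8/100) × (1 + 0.0042×133)
= 1.208 × 1.559 = 1.883
R_B = 1.883 × 93.7 = 176 Ω

176 Ω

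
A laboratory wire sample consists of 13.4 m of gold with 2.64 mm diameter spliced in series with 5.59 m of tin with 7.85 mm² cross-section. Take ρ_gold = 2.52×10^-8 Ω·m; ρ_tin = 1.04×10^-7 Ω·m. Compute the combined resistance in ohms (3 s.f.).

Segment 1: A = π(d/2)² = π(1.3200e-03 m)² = 5.474e-06 m²
R₁ = ρL/A = (2.52×10^-8)(13.4)/(5.474e-06) = 0.06169 Ω
Segment 2: A = 7.85 mm² = 7.850e-06 m²
R₂ = (1.04×10^-7)(5.59)/(7.850e-06) = 0.07406 Ω
R = R₁ + R₂ = 0.136 Ω

0.136 Ω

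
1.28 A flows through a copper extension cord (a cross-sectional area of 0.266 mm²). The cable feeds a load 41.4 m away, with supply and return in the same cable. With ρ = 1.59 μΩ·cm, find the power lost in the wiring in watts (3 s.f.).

ρ = 1.59 μΩ·cm = 1.59×10^-8 Ω·m
A = 0.266 mm² = 2.660e-07 m²
Total conductor length (both ways) L = 2 × 41.4 = 82.8 m
R = ρL/A = (1.59×10^-8)(82.8)/(2.660e-07) = 4.949 Ω
P = I²R = (1.28)² × 4.949 = 8.11 W

8.11 W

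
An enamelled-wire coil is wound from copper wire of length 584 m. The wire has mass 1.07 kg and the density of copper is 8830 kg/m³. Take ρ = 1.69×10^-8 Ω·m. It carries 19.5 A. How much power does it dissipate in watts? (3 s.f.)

18100 W

A = m/(density·L) = 1.07/(8830×584) = 2.0750e-07 m²
R = ρL/A = (1.69×10^-8)(584)/(2.0750e-07) = 47.57 Ω
P = I²R = (19.5)² × 47.57 = 18100 W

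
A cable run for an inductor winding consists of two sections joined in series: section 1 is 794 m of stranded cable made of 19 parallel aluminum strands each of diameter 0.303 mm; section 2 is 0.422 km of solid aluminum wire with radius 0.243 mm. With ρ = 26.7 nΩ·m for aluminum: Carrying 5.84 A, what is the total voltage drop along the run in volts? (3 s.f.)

ρ = 26.7 nΩ·m = 2.67×10^-8 Ω·m
Section 1: A_strand = π(1.5150e-04)² = 7.211e-08 m²; R₁ = ρL/(N·A_s) = (2.67×10^-8)(794)/(19×7.211e-08) = 15.47 Ω
Section 2: A = πr² = π(2.4300e-04 m)² = 1.855e-07 m²
R₂ = (2.67×10^-8)(422)/(1.855e-07) = 60.74 Ω
R = R₁ + R₂ = 76.21 Ω
V = IR = 5.84 × 76.21 = 445 V

445 V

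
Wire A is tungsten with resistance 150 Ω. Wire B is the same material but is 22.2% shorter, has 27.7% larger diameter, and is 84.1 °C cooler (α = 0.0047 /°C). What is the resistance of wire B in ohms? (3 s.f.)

R ∝ ρL/d² with ρ ∝ (1+αΔT), so R_B/R_A = (1 − 22.2/100) × (1 + 27.7/100)⁻² × (1 − 0.0047×84.1)
= 0.778 × 0.6132 × 0.6047 = 0.2885
R_B = 0.2885 × 150 = 43.3 Ω

43.3 Ω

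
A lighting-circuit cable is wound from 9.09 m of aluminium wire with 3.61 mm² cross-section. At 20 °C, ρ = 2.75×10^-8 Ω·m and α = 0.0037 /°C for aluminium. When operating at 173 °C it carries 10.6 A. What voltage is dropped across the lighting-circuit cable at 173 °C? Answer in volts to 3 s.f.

A = 3.61 mm² = 3.610e-06 m²
R₍20₎ = ρL/A = (2.75×10^-8)(9.09)/(3.610e-06) = 0.06925 Ω
R₍173₎ = R₍20₎(1 + αΔT) = 0.06925 × (1 + 0.0037×153) = 0.1084 Ω
V = IR = 10.6 × 0.1084 = 1.15 V

1.15 V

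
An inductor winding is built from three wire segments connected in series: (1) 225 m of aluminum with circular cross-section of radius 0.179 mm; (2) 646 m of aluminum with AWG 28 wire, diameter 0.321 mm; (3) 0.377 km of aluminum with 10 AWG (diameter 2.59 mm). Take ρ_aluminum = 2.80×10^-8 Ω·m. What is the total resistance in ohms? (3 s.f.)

288 Ω

Seg 1: A = πr² = π(1.7900e-04 m)² = 1.007e-07 m²
R_1 = (2.80×10^-8)(225)/(1.007e-07) = 62.59 Ω
Seg 2: A = π(0.321/2 mm)² = π(1.6050e-04 m)² = 8.093e-08 m²
R_2 = (2.80×10^-8)(646)/(8.093e-08) = 223.5 Ω
Seg 3: A = π(2.59/2 mm)² = π(1.2950e-03 m)² = 5.269e-06 m²
R_3 = (2.80×10^-8)(377)/(5.269e-06) = 2.004 Ω
R_total = R_1 + R_2 + R_3 = 288 Ω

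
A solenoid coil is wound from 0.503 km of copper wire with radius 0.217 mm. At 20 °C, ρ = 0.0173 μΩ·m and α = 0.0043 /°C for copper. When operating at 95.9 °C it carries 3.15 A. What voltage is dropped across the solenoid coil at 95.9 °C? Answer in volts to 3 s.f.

246 V

ρ = 0.0173 μΩ·m = 1.73×10^-8 Ω·m
A = πr² = π(2.1700e-04 m)² = 1.479e-07 m²
R₍20₎ = ρL/A = (1.73×10^-8)(503)/(1.479e-07) = 58.82 Ω
R₍95.9₎ = R₍20₎(1 + αΔT) = 58.82 × (1 + 0.0043×75.9) = 78.02 Ω
V = IR = 3.15 × 78.02 = 246 V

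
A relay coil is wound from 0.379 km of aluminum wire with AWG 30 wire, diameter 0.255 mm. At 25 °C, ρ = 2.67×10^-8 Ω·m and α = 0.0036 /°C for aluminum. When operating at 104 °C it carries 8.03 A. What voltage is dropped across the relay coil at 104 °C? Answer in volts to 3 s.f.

2040 V

A = π(0.255/2 mm)² = π(1.2750e-04 m)² = 5.107e-08 m²
R₍25₎ = ρL/A = (2.67×10^-8)(379)/(5.107e-08) = 198.1 Ω
R₍104₎ = R₍25₎(1 + αΔT) = 198.1 × (1 + 0.0036×79) = 254.5 Ω
V = IR = 8.03 × 254.5 = 2040 V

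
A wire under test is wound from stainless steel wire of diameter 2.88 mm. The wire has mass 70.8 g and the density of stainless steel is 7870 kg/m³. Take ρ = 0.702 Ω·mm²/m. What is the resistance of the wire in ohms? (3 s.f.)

ρ = 0.702 Ω·mm²/m = 7.02×10^-7 Ω·m
A = π(d/2)² = π(1.4400e-03 m)² = 6.5144e-06 m²
L = m/(density·A) = 0.0708/(7870×6.5144e-06) = 1.381 m
R = ρL/A = (7.02×10^-7)(1.381)/(6.5144e-06) = 0.149 Ω

0.149 Ω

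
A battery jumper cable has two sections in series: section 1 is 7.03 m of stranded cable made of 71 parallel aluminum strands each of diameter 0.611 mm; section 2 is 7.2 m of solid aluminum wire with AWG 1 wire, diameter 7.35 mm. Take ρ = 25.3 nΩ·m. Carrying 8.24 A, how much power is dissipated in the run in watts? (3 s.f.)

0.872 W

ρ = 25.3 nΩ·m = 2.53×10^-8 Ω·m
Section 1: A_strand = π(3.0550e-04)² = 2.932e-07 m²; R₁ = ρL/(N·A_s) = (2.53×10^-8)(7.03)/(71×2.932e-07) = 0.008544 Ω
Section 2: A = π(7.35/2 mm)² = π(3.6750e-03 m)² = 4.243e-05 m²
R₂ = (2.53×10^-8)(7.2)/(4.243e-05) = 0.004293 Ω
R = R₁ + R₂ = 0.01284 Ω
P = I²R = (8.24)² × 0.01284 = 0.872 W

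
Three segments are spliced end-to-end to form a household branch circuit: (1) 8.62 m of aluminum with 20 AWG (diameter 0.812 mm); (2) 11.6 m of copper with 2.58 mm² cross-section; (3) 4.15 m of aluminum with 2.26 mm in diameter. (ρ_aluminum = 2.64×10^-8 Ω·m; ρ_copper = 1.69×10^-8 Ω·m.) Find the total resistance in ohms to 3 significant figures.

0.543 Ω

Seg 1: A = π(0.812/2 mm)² = π(4.0600e-04 m)² = 5.178e-07 m²
R_1 = (2.64×10^-8)(8.62)/(5.178e-07) = 0.4394 Ω
Seg 2: A = 2.58 mm² = 2.580e-06 m²
R_2 = (1.69×10^-8)(11.6)/(2.580e-06) = 0.07598 Ω
Seg 3: A = π(d/2)² = π(1.1300e-03 m)² = 4.011e-06 m²
R_3 = (2.64×10^-8)(4.15)/(4.011e-06) = 0.02731 Ω
R_total = R_1 + R_2 + R_3 = 0.543 Ω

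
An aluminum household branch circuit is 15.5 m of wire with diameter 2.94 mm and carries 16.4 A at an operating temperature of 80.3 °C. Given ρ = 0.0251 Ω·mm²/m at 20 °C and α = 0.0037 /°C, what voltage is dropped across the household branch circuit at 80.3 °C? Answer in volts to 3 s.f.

ρ = 0.0251 Ω·mm²/m = 2.51×10^-8 Ω·m
A = π(d/2)² = π(1.4700e-03 m)² = 6.789e-06 m²
R₍20₎ = ρL/A = (2.51×10^-8)(15.5)/(6.789e-06) = 0.05731 Ω
R₍80.3₎ = R₍20₎(1 + αΔT) = 0.05731 × (1 + 0.0037×60.3) = 0.07009 Ω
V = IR = 16.4 × 0.07009 = 1.15 V

1.15 V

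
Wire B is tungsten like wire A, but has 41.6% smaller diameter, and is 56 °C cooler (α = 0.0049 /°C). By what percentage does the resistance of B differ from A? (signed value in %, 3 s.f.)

113%

R ∝ ρL/d² with ρ ∝ (1+αΔT), so R_B/R_A = (1 − 41.6/100)⁻² × (1 − 0.0049×56)
= 2.932 × 0.7256 = 2.127
(R_B − R_A)/R_A = 2.127 − 1 = 113%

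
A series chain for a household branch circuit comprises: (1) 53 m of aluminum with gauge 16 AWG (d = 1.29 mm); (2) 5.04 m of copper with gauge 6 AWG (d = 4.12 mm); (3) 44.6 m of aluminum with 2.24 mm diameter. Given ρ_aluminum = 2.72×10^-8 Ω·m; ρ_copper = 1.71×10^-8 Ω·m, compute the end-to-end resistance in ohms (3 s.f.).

1.42 Ω

Seg 1: A = π(1.29/2 mm)² = π(6.4500e-04 m)² = 1.307e-06 m²
R_1 = (2.72×10^-8)(53)/(1.307e-06) = 1.103 Ω
Seg 2: A = π(4.12/2 mm)² = π(2.0600e-03 m)² = 1.333e-05 m²
R_2 = (1.71×10^-8)(5.04)/(1.333e-05) = 0.006465 Ω
Seg 3: A = π(d/2)² = π(1.1200e-03 m)² = 3.941e-06 m²
R_3 = (2.72×10^-8)(44.6)/(3.941e-06) = 0.3078 Ω
R_total = R_1 + R_2 + R_3 = 1.42 Ω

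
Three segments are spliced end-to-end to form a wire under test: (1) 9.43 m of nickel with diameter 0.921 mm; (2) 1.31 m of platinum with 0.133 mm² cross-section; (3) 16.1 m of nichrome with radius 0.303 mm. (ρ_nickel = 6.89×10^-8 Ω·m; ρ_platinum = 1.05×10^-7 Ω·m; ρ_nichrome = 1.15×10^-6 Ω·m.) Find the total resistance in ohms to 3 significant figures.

Seg 1: A = π(d/2)² = π(4.6050e-04 m)² = 6.662e-07 m²
R_1 = (6.89×10^-8)(9.43)/(6.662e-07) = 0.9753 Ω
Seg 2: A = 0.133 mm² = 1.330e-07 m²
R_2 = (1.05×10^-7)(1.31)/(1.330e-07) = 1.034 Ω
Seg 3: A = πr² = π(3.0300e-04 m)² = 2.884e-07 m²
R_3 = (1.15×10^-6)(16.1)/(2.884e-07) = 64.19 Ω
R_total = R_1 + R_2 + R_3 = 66.2 Ω

66.2 Ω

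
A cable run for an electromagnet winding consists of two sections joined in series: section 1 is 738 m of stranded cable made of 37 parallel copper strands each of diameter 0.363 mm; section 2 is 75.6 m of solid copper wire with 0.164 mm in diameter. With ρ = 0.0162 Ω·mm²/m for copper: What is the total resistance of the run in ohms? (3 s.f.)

ρ = 0.0162 Ω·mm²/m = 1.62×10^-8 Ω·m
Section 1: A_strand = π(1.8150e-04)² = 1.035e-07 m²; R₁ = ρL/(N·A_s) = (1.62×10^-8)(738)/(37×1.035e-07) = 3.122 Ω
Section 2: A = π(d/2)² = π(8.2000e-05 m)² = 2.112e-08 m²
R₂ = (1.62×10^-8)(75.6)/(2.112e-08) = 57.98 Ω
R = R₁ + R₂ = 61.1 Ω

61.1 Ω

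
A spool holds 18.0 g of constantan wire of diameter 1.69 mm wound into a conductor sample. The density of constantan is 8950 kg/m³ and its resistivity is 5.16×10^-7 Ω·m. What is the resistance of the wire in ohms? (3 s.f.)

A = π(d/2)² = π(8.4500e-04 m)² = 2.2432e-06 m²
L = m/(density·A) = 0.018/(8950×2.2432e-06) = 0.8966 m
R = ρL/A = (5.16×10^-7)(0.8966)/(2.2432e-06) = 0.206 Ω

0.206 Ω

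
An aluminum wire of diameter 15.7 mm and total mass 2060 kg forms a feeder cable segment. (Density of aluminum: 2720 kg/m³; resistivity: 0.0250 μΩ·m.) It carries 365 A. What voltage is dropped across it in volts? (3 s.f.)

ρ = 0.0250 μΩ·m = 2.50×10^-8 Ω·m
A = π(d/2)² = π(7.8500e-03 m)² = 1.9359e-04 m²
L = m/(density·A) = 2060/(2720×1.9359e-04) = 3912 m
R = ρL/A = (2.50×10^-8)(3912)/(1.9359e-04) = 0.5052 Ω
V = IR = 365 × 0.5052 = 184 V

184 V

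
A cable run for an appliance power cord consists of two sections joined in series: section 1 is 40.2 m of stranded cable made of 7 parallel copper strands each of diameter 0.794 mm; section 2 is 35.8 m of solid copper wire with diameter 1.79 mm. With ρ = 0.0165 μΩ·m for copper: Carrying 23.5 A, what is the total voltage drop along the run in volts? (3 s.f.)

ρ = 0.0165 μΩ·m = 1.65×10^-8 Ω·m
Section 1: A_strand = π(3.9700e-04)² = 4.951e-07 m²; R₁ = ρL/(N·A_s) = (1.65×10^-8)(40.2)/(7×4.951e-07) = 0.1914 Ω
Section 2: A = π(d/2)² = π(8.9500e-04 m)² = 2.516e-06 m²
R₂ = (1.65×10^-8)(35.8)/(2.516e-06) = 0.2347 Ω
R = R₁ + R₂ = 0.4261 Ω
V = IR = 23.5 × 0.4261 = 10.0 V

10.0 V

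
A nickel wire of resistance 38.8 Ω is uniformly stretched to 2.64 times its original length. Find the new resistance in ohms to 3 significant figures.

270 Ω

Volume constant ⇒ A' = A/k with k = 2.64. R' = ρ(kL)/(A/k) = k²R.
R' = 6.97 × 38.8 = 270 Ω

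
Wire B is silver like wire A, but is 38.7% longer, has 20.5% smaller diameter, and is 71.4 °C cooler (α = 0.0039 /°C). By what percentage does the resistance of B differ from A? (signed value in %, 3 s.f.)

R ∝ ρL/d² with ρ ∝ (1+αΔT), so R_B/R_A = (1 + 38.7/100) × (1 − 20.5/100)⁻² × (1 − 0.0039×71.4)
= 1.387 × 1.582 × 0.7215 = 1.583
(R_B − R_A)/R_A = 1.583 − 1 = 58.3%

58.3%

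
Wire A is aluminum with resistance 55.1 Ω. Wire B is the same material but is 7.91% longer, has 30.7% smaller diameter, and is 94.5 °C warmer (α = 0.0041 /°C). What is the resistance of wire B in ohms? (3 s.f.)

172 Ω

R ∝ ρL/d² with ρ ∝ (1+αΔT), so R_B/R_A = (1 + 7.91/100) × (1 − 30.7/100)⁻² × (1 + 0.0041×94.5)
= 1.079 × 2.082 × 1.387 = 3.118
R_B = 3.118 × 55.1 = 172 Ω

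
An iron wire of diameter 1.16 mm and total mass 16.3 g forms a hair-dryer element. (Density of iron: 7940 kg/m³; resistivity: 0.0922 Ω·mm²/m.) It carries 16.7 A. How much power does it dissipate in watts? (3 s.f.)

ρ = 0.0922 Ω·mm²/m = 9.22×10^-8 Ω·m
A = π(d/2)² = π(5.8000e-04 m)² = 1.0568e-06 m²
L = m/(density·A) = 0.0163/(7940×1.0568e-06) = 1.943 m
R = ρL/A = (9.22×10^-8)(1.943)/(1.0568e-06) = 0.1695 Ω
P = I²R = (16.7)² × 0.1695 = 47.3 W

47.3 W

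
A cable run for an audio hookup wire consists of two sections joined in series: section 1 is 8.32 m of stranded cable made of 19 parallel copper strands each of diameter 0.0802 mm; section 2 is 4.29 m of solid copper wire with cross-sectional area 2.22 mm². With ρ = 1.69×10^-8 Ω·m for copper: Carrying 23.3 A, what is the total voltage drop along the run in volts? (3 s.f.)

34.9 V

Section 1: A_strand = π(4.0100e-05)² = 5.052e-09 m²; R₁ = ρL/(N·A_s) = (1.69×10^-8)(8.32)/(19×5.052e-09) = 1.465 Ω
Section 2: A = 2.22 mm² = 2.220e-06 m²
R₂ = (1.69×10^-8)(4.29)/(2.220e-06) = 0.03266 Ω
R = R₁ + R₂ = 1.498 Ω
V = IR = 23.3 × 1.498 = 34.9 V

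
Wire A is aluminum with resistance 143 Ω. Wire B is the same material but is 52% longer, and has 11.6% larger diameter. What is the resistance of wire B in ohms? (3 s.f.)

175 Ω

R ∝ L/d², so R_B/R_A = (1 + 52/100) × (1 + 11.6/100)⁻²
= 1.52 × 0.8029 = 1.22
R_B = 1.22 × 143 = 175 Ω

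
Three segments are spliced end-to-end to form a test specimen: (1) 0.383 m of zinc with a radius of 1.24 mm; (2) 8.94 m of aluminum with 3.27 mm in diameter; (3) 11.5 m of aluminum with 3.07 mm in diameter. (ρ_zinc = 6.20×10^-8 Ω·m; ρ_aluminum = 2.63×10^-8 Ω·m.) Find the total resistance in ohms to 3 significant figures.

Seg 1: A = πr² = π(1.2400e-03 m)² = 4.831e-06 m²
R_1 = (6.20×10^-8)(0.383)/(4.831e-06) = 0.004916 Ω
Seg 2: A = π(d/2)² = π(1.6350e-03 m)² = 8.398e-06 m²
R_2 = (2.63×10^-8)(8.94)/(8.398e-06) = 0.028 Ω
Seg 3: A = π(d/2)² = π(1.5350e-03 m)² = 7.402e-06 m²
R_3 = (2.63×10^-8)(11.5)/(7.402e-06) = 0.04086 Ω
R_total = R_1 + R_2 + R_3 = 0.0738 Ω

0.0738 Ω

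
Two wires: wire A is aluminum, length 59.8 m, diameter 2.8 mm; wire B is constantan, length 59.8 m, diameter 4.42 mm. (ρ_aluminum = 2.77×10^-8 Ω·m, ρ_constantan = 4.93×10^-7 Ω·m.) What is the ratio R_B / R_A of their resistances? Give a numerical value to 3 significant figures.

7.14

R ∝ ρL/d², so R_B/R_A = (ρ_B/ρ_A) × (d_A/d_B)²
= (4.93×10^-7/2.77×10^-8) × (2.8/4.42)² = 7.14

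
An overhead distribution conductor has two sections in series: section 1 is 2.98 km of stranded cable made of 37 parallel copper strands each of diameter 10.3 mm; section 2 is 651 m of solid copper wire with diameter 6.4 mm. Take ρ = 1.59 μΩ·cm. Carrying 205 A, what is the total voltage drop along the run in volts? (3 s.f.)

69.1 V

ρ = 1.59 μΩ·cm = 1.59×10^-8 Ω·m
Section 1: A_strand = π(5.1500e-03)² = 8.332e-05 m²; R₁ = ρL/(N·A_s) = (1.59×10^-8)(2980)/(37×8.332e-05) = 0.01537 Ω
Section 2: A = π(d/2)² = π(3.2000e-03 m)² = 3.217e-05 m²
R₂ = (1.59×10^-8)(651)/(3.217e-05) = 0.3218 Ω
R = R₁ + R₂ = 0.3371 Ω
V = IR = 205 × 0.3371 = 69.1 V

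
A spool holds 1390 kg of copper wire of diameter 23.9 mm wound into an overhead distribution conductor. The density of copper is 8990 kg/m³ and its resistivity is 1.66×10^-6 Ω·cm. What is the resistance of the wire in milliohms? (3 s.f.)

12.8 mΩ

ρ = 1.66×10^-6 Ω·cm = 1.66×10^-8 Ω·m
A = π(d/2)² = π(1.1950e-02 m)² = 4.4863e-04 m²
L = m/(density·A) = 1390/(8990×4.4863e-04) = 344.6 m
R = ρL/A = (1.66×10^-8)(344.6)/(4.4863e-04) = 12.8 mΩ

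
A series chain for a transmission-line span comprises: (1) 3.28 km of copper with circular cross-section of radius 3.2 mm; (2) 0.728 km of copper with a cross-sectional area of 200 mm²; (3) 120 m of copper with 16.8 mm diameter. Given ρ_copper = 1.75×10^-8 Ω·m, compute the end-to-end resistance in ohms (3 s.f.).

1.86 Ω

Seg 1: A = πr² = π(3.2000e-03 m)² = 3.217e-05 m²
R_1 = (1.75×10^-8)(3280)/(3.217e-05) = 1.784 Ω
Seg 2: A = 200 mm² = 2.000e-04 m²
R_2 = (1.75×10^-8)(728)/(2.000e-04) = 0.0637 Ω
Seg 3: A = π(d/2)² = π(8.4000e-03 m)² = 2.217e-04 m²
R_3 = (1.75×10^-8)(120)/(2.217e-04) = 0.009474 Ω
R_total = R_1 + R_2 + R_3 = 1.86 Ω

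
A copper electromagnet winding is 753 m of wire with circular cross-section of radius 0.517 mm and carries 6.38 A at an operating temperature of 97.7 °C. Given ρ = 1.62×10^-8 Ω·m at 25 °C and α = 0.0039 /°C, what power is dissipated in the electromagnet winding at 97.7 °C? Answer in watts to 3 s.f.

759 W

A = πr² = π(5.1700e-04 m)² = 8.397e-07 m²
R₍25₎ = ρL/A = (1.62×10^-8)(753)/(8.397e-07) = 14.53 Ω
R₍97.7₎ = R₍25₎(1 + αΔT) = 14.53 × (1 + 0.0039×72.7) = 18.65 Ω
P = I²R = (6.38)² × 18.65 = 759 W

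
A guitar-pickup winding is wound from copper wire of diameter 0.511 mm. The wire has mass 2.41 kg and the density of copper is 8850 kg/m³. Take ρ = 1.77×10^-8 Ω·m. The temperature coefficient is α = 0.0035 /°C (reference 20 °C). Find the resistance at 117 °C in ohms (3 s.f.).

A = π(d/2)² = π(2.5550e-04 m)² = 2.0508e-07 m²
L = m/(density·A) = 2.41/(8850×2.0508e-07) = 1328 m
R = ρL/A = (1.77×10^-8)(1328)/(2.0508e-07) = 114.6 Ω
R(117 °C) = 114.6 × (1 + 0.0035×97) = 154 Ω

154 Ω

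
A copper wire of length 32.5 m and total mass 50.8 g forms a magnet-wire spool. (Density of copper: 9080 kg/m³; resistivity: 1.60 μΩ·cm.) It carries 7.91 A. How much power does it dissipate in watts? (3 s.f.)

189 W

ρ = 1.60 μΩ·cm = 1.60×10^-8 Ω·m
A = m/(density·L) = 0.0508/(9080×32.5) = 1.7215e-07 m²
R = ρL/A = (1.60×10^-8)(32.5)/(1.7215e-07) = 3.021 Ω
P = I²R = (7.91)² × 3.021 = 189 W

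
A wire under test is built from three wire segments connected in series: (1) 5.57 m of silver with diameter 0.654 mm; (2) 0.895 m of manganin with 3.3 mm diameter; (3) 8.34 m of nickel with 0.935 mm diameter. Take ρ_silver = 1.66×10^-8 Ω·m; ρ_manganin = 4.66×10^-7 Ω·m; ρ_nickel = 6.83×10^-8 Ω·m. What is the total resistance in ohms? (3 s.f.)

1.15 Ω

Seg 1: A = π(d/2)² = π(3.2700e-04 m)² = 3.359e-07 m²
R_1 = (1.66×10^-8)(5.57)/(3.359e-07) = 0.2752 Ω
Seg 2: A = π(d/2)² = π(1.6500e-03 m)² = 8.553e-06 m²
R_2 = (4.66×10^-7)(0.895)/(8.553e-06) = 0.04876 Ω
Seg 3: A = π(d/2)² = π(4.6750e-04 m)² = 6.866e-07 m²
R_3 = (6.83×10^-8)(8.34)/(6.866e-07) = 0.8296 Ω
R_total = R_1 + R_2 + R_3 = 1.15 Ω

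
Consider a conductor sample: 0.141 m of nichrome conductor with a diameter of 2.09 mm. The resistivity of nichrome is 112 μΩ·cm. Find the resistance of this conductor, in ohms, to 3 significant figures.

0.0460 Ω

ρ = 112 μΩ·cm = 1.12×10^-6 Ω·m
A = π(d/2)² = π(1.0450e-03 m)² = 3.431e-06 m²
R = ρL/A = (1.12×10^-6)(0.141 m)/(3.431e-06 m²) = 0.0460 Ω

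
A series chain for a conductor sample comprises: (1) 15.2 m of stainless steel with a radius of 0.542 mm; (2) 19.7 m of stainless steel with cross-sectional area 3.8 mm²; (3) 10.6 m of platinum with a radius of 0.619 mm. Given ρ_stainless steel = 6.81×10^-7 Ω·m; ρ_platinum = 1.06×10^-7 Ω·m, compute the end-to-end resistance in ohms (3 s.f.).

Seg 1: A = πr² = π(5.4200e-04 m)² = 9.229e-07 m²
R_1 = (6.81×10^-7)(15.2)/(9.229e-07) = 11.22 Ω
Seg 2: A = 3.8 mm² = 3.800e-06 m²
R_2 = (6.81×10^-7)(19.7)/(3.800e-06) = 3.53 Ω
Seg 3: A = πr² = π(6.1900e-04 m)² = 1.204e-06 m²
R_3 = (1.06×10^-7)(10.6)/(1.204e-06) = 0.9334 Ω
R_total = R_1 + R_2 + R_3 = 15.7 Ω

15.7 Ω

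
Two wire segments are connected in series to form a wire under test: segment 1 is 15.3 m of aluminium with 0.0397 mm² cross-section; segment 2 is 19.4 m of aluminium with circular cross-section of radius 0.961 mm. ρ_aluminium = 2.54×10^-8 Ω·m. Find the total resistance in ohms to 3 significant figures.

Segment 1: A = 0.0397 mm² = 3.970e-08 m²
R₁ = ρL/A = (2.54×10^-8)(15.3)/(3.970e-08) = 9.789 Ω
Segment 2: A = πr² = π(9.6100e-04 m)² = 2.901e-06 m²
R₂ = (2.54×10^-8)(19.4)/(2.901e-06) = 0.1698 Ω
R = R₁ + R₂ = 9.96 Ω

9.96 Ω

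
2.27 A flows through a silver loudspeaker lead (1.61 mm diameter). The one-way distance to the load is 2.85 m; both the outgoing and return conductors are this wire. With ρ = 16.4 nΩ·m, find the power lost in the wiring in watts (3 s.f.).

0.237 W

ρ = 16.4 nΩ·m = 1.64×10^-8 Ω·m
A = π(d/2)² = π(8.0500e-04 m)² = 2.036e-06 m²
Total conductor length (both ways) L = 2 × 2.85 = 5.7 m
R = ρL/A = (1.64×10^-8)(5.7)/(2.036e-06) = 0.04592 Ω
P = I²R = (2.27)² × 0.04592 = 0.237 W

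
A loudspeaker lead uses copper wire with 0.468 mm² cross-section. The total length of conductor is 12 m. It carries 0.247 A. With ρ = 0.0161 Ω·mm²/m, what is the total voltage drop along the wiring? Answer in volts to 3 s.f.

ρ = 0.0161 Ω·mm²/m = 1.61×10^-8 Ω·m
A = 0.468 mm² = 4.680e-07 m²
R = ρL/A = (1.61×10^-8)(12)/(4.680e-07) = 0.4128 Ω
V = IR = 0.247 × 0.4128 = 0.102 V

0.102 V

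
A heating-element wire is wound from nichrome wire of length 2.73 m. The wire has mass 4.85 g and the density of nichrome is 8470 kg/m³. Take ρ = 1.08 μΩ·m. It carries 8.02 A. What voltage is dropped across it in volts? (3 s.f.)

113 V

ρ = 1.08 μΩ·m = 1.08×10^-6 Ω·m
A = m/(density·L) = 0.00485/(8470×2.73) = 2.0975e-07 m²
R = ρL/A = (1.08×10^-6)(2.73)/(2.0975e-07) = 14.06 Ω
V = IR = 8.02 × 14.06 = 113 V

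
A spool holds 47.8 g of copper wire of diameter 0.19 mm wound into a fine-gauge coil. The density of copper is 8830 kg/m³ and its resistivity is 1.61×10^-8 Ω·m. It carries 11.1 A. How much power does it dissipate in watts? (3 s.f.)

13400 W

A = π(d/2)² = π(9.5000e-05 m)² = 2.8353e-08 m²
L = m/(density·A) = 0.0478/(8830×2.8353e-08) = 190.9 m
R = ρL/A = (1.61×10^-8)(190.9)/(2.8353e-08) = 108.4 Ω
P = I²R = (11.1)² × 108.4 = 13400 W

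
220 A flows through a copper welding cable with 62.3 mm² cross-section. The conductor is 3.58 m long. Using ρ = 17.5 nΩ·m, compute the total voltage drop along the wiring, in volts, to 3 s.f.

0.221 V

ρ = 17.5 nΩ·m = 1.75×10^-8 Ω·m
A = 62.3 mm² = 6.230e-05 m²
R = ρL/A = (1.75×10^-8)(3.58)/(6.230e-05) = 0.001006 Ω
V = IR = 220 × 0.001006 = 0.221 V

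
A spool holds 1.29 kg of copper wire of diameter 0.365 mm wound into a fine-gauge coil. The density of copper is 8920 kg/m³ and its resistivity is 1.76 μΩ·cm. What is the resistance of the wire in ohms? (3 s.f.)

232 Ω

ρ = 1.76 μΩ·cm = 1.76×10^-8 Ω·m
A = π(d/2)² = π(1.8250e-04 m)² = 1.0463e-07 m²
L = m/(density·A) = 1.29/(8920×1.0463e-07) = 1382 m
R = ρL/A = (1.76×10^-8)(1382)/(1.0463e-07) = 232 Ω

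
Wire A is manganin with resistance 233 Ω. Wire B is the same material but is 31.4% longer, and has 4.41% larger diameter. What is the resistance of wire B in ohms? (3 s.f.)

R ∝ L/d², so R_B/R_A = (1 + 31.4/100) × (1 + 4.41/100)⁻²
= 1.314 × 0.9173 = 1.205
R_B = 1.205 × 233 = 281 Ω

281 Ω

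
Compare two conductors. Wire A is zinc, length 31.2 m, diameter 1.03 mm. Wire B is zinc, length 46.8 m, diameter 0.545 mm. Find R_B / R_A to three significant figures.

5.36

R ∝ ρL/d², so R_B/R_A = (L_B/L_A) × (d_A/d_B)²
= (46.8/31.2) × (1.03/0.545)² = 5.36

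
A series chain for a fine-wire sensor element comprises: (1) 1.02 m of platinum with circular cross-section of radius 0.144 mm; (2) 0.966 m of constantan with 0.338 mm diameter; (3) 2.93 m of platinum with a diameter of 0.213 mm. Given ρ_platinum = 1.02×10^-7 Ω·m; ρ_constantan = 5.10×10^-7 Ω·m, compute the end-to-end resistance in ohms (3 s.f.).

15.5 Ω

Seg 1: A = πr² = π(1.4400e-04 m)² = 6.514e-08 m²
R_1 = (1.02×10^-7)(1.02)/(6.514e-08) = 1.597 Ω
Seg 2: A = π(d/2)² = π(1.6900e-04 m)² = 8.973e-08 m²
R_2 = (5.10×10^-7)(0.966)/(8.973e-08) = 5.491 Ω
Seg 3: A = π(d/2)² = π(1.0650e-04 m)² = 3.563e-08 m²
R_3 = (1.02×10^-7)(2.93)/(3.563e-08) = 8.387 Ω
R_total = R_1 + R_2 + R_3 = 15.5 Ω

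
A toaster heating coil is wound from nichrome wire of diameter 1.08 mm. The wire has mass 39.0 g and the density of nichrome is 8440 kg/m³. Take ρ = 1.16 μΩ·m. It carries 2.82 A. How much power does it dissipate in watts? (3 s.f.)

ρ = 1.16 μΩ·m = 1.16×10^-6 Ω·m
A = π(d/2)² = π(5.4000e-04 m)² = 9.1609e-07 m²
L = m/(density·A) = 0.039/(8440×9.1609e-07) = 5.044 m
R = ρL/A = (1.16×10^-6)(5.044)/(9.1609e-07) = 6.387 Ω
P = I²R = (2.82)² × 6.387 = 50.8 W

50.8 W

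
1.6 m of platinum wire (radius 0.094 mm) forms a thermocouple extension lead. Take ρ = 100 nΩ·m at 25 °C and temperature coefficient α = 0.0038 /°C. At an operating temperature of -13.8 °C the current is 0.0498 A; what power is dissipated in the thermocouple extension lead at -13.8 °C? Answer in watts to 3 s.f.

ρ = 100 nΩ·m = 1.00×10^-7 Ω·m
A = πr² = π(9.4000e-05 m)² = 2.776e-08 m²
R₍25₎ = ρL/A = (1.00×10^-7)(1.6)/(2.776e-08) = 5.764 Ω
R₍-13.8₎ = R₍25₎(1 + αΔT) = 5.764 × (1 + 0.0038×-38.8) = 4.914 Ω
P = I²R = (0.0498)² × 4.914 = 0.0122 W

0.0122 W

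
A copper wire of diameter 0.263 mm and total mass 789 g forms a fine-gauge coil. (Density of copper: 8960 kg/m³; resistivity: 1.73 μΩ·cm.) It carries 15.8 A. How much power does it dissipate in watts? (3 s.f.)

1.29×10^5 W

ρ = 1.73 μΩ·cm = 1.73×10^-8 Ω·m
A = π(d/2)² = π(1.3150e-04 m)² = 5.4325e-08 m²
L = m/(density·A) = 0.789/(8960×5.4325e-08) = 1621 m
R = ρL/A = (1.73×10^-8)(1621)/(5.4325e-08) = 516.2 Ω
P = I²R = (15.8)² × 516.2 = 1.29×10^5 W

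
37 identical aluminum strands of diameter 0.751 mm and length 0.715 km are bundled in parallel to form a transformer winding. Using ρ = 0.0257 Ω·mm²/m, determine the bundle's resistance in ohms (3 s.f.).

1.12 Ω

ρ = 0.0257 Ω·mm²/m = 2.57×10^-8 Ω·m
A_strand = π(3.7550e-04 m)² = 4.430e-07 m²
R_strand = ρL/A = (2.57×10^-8)(715)/(4.430e-07) = 41.48 Ω
R_total = R_strand/N = 41.48/37 = 1.12 Ω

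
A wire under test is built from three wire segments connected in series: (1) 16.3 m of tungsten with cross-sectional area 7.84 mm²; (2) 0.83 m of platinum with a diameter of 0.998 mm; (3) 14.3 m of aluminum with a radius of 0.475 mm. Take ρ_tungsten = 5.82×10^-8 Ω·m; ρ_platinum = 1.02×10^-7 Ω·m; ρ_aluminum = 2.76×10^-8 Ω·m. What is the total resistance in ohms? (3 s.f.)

Seg 1: A = 7.84 mm² = 7.840e-06 m²
R_1 = (5.82×10^-8)(16.3)/(7.840e-06) = 0.121 Ω
Seg 2: A = π(d/2)² = π(4.9900e-04 m)² = 7.823e-07 m²
R_2 = (1.02×10^-7)(0.83)/(7.823e-07) = 0.1082 Ω
Seg 3: A = πr² = π(4.7500e-04 m)² = 7.088e-07 m²
R_3 = (2.76×10^-8)(14.3)/(7.088e-07) = 0.5568 Ω
R_total = R_1 + R_2 + R_3 = 0.786 Ω

0.786 Ω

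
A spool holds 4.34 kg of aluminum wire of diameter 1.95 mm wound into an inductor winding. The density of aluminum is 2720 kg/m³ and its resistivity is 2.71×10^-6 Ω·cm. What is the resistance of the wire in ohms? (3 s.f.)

ρ = 2.71×10^-6 Ω·cm = 2.71×10^-8 Ω·m
A = π(d/2)² = π(9.7500e-04 m)² = 2.9865e-06 m²
L = m/(density·A) = 4.34/(2720×2.9865e-06) = 534.3 m
R = ρL/A = (2.71×10^-8)(534.3)/(2.9865e-06) = 4.85 Ω

4.85 Ω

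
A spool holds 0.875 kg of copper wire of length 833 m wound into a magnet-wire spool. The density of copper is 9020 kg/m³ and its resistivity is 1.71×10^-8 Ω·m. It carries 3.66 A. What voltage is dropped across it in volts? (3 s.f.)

A = m/(density·L) = 0.875/(9020×833) = 1.1645e-07 m²
R = ρL/A = (1.71×10^-8)(833)/(1.1645e-07) = 122.3 Ω
V = IR = 3.66 × 122.3 = 448 V

448 V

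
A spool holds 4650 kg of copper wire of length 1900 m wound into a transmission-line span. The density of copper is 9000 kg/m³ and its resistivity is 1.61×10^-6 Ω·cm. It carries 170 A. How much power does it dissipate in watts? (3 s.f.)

ρ = 1.61×10^-6 Ω·cm = 1.61×10^-8 Ω·m
A = m/(density·L) = 4650/(9000×1900) = 2.7193e-04 m²
R = ρL/A = (1.61×10^-8)(1900)/(2.7193e-04) = 0.1125 Ω
P = I²R = (170)² × 0.1125 = 3250 W

3250 W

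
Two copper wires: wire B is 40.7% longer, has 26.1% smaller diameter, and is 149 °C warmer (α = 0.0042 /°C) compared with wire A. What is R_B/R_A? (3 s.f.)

R ∝ ρL/d² with ρ ∝ (1+αΔT), so R_B/R_A = (1 + 40.7/100) × (1 − 26.1/100)⁻² × (1 + 0.0042×149)
= 1.407 × 1.831 × 1.626 = 4.19

4.19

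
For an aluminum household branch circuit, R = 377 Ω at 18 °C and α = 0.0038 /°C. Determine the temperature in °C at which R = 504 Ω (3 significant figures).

107 °C

R = R₀(1 + α(T − T₀)) ⇒ T = T₀ + (R/R₀ − 1)/α
T = 18 + (504/377 − 1)/0.0038 = 18 + (0.3369)/0.0038 = 107 °C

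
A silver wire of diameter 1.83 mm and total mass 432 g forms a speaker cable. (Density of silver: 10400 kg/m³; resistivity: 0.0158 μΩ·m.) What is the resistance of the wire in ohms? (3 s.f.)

0.0949 Ω

ρ = 0.0158 μΩ·m = 1.58×10^-8 Ω·m
A = π(d/2)² = π(9.1500e-04 m)² = 2.6302e-06 m²
L = m/(density·A) = 0.432/(10400×2.6302e-06) = 15.79 m
R = ρL/A = (1.58×10^-8)(15.79)/(2.6302e-06) = 0.0949 Ω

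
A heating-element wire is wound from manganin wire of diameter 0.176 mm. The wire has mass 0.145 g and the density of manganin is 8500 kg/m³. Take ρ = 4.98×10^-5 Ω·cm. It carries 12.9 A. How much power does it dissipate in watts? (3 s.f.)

2390 W

ρ = 4.98×10^-5 Ω·cm = 4.98×10^-7 Ω·m
A = π(d/2)² = π(8.8000e-05 m)² = 2.4328e-08 m²
L = m/(density·A) = 1.450×10^-4/(8500×2.4328e-08) = 0.7012 m
R = ρL/A = (4.98×10^-7)(0.7012)/(2.4328e-08) = 14.35 Ω
P = I²R = (12.9)² × 14.35 = 2390 W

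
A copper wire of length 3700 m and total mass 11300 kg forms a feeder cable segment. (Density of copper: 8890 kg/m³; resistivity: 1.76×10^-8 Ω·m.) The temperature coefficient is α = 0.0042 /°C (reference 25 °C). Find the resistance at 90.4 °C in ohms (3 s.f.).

0.242 Ω

A = m/(density·L) = 11300/(8890×3700) = 3.4354e-04 m²
R = ρL/A = (1.76×10^-8)(3700)/(3.4354e-04) = 0.1896 Ω
R(90.4 °C) = 0.1896 × (1 + 0.0042×65.4) = 0.242 Ω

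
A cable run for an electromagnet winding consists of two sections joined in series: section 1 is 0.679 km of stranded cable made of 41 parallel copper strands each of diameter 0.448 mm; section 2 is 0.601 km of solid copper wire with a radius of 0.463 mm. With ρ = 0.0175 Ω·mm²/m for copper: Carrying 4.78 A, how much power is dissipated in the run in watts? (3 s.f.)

399 W

ρ = 0.0175 Ω·mm²/m = 1.75×10^-8 Ω·m
Section 1: A_strand = π(2.2400e-04)² = 1.576e-07 m²; R₁ = ρL/(N·A_s) = (1.75×10^-8)(679)/(41×1.576e-07) = 1.839 Ω
Section 2: A = πr² = π(4.6300e-04 m)² = 6.735e-07 m²
R₂ = (1.75×10^-8)(601)/(6.735e-07) = 15.62 Ω
R = R₁ + R₂ = 17.46 Ω
P = I²R = (4.78)² × 17.46 = 399 W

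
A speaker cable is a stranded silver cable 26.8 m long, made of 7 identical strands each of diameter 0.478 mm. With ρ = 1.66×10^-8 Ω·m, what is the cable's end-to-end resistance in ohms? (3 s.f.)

A_strand = π(2.3900e-04 m)² = 1.795e-07 m²
R_strand = ρL/A = (1.66×10^-8)(26.8)/(1.795e-07) = 2.479 Ω
R_total = R_strand/N = 2.479/7 = 0.354 Ω

0.354 Ω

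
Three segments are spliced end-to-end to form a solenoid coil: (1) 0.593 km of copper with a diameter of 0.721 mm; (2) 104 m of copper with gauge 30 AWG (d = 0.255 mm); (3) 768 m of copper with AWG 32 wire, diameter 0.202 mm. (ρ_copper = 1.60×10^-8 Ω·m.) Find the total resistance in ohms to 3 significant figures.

Seg 1: A = π(d/2)² = π(3.6050e-04 m)² = 4.083e-07 m²
R_1 = (1.60×10^-8)(593)/(4.083e-07) = 23.24 Ω
Seg 2: A = π(0.255/2 mm)² = π(1.2750e-04 m)² = 5.107e-08 m²
R_2 = (1.60×10^-8)(104)/(5.107e-08) = 32.58 Ω
Seg 3: A = π(0.202/2 mm)² = π(1.0100e-04 m)² = 3.205e-08 m²
R_3 = (1.60×10^-8)(768)/(3.205e-08) = 383.4 Ω
R_total = R_1 + R_2 + R_3 = 439 Ω

439 Ω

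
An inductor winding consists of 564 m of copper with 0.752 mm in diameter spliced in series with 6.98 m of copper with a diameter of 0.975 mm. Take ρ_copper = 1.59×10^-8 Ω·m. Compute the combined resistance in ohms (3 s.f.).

Segment 1: A = π(d/2)² = π(3.7600e-04 m)² = 4.441e-07 m²
R₁ = ρL/A = (1.59×10^-8)(564)/(4.441e-07) = 20.19 Ω
Segment 2: A = π(d/2)² = π(4.8750e-04 m)² = 7.466e-07 m²
R₂ = (1.59×10^-8)(6.98)/(7.466e-07) = 0.1486 Ω
R = R₁ + R₂ = 20.3 Ω

20.3 Ω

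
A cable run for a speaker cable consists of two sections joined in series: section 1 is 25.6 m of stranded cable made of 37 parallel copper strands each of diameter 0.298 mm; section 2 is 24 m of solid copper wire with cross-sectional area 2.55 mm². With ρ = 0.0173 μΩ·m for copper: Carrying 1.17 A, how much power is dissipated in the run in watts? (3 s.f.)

0.458 W

ρ = 0.0173 μΩ·m = 1.73×10^-8 Ω·m
Section 1: A_strand = π(1.4900e-04)² = 6.975e-08 m²; R₁ = ρL/(N·A_s) = (1.73×10^-8)(25.6)/(37×6.975e-08) = 0.1716 Ω
Section 2: A = 2.55 mm² = 2.550e-06 m²
R₂ = (1.73×10^-8)(24)/(2.550e-06) = 0.1628 Ω
R = R₁ + R₂ = 0.3344 Ω
P = I²R = (1.17)² × 0.3344 = 0.458 W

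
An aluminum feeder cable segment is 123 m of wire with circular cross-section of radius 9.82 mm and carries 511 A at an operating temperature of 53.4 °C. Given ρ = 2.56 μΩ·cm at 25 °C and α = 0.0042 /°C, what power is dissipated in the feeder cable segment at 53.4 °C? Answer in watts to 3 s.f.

3040 W

ρ = 2.56 μΩ·cm = 2.56×10^-8 Ω·m
A = πr² = π(9.8200e-03 m)² = 3.030e-04 m²
R₍25₎ = ρL/A = (2.56×10^-8)(123)/(3.030e-04) = 0.01039 Ω
R₍53.4₎ = R₍25₎(1 + αΔT) = 0.01039 × (1 + 0.0042×28.4) = 0.01163 Ω
P = I²R = (511)² × 0.01163 = 3040 W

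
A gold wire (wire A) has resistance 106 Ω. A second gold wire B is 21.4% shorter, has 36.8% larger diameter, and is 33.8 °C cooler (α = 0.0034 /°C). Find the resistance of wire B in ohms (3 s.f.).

39.4 Ω

R ∝ ρL/d² with ρ ∝ (1+αΔT), so R_B/R_A = (1 − 21.4/100) × (1 + 36.8/100)⁻² × (1 − 0.0034×33.8)
= 0.786 × 0.5343 × 0.8851 = 0.3717
R_B = 0.3717 × 106 = 39.4 Ω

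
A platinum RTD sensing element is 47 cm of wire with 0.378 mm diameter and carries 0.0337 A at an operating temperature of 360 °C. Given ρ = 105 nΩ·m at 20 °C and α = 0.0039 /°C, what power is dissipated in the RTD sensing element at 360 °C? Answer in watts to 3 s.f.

ρ = 105 nΩ·m = 1.05×10^-7 Ω·m
A = π(d/2)² = π(1.8900e-04 m)² = 1.122e-07 m²
R₍20₎ = ρL/A = (1.05×10^-7)(0.47)/(1.122e-07) = 0.4398 Ω
R₍360₎ = R₍20₎(1 + αΔT) = 0.4398 × (1 + 0.0039×340) = 1.023 Ω
P = I²R = (0.0337)² × 1.023 = 0.00116 W

0.00116 W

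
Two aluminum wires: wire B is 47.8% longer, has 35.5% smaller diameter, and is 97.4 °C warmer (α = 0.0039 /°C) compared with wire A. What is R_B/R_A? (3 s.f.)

4.90

R ∝ ρL/d² with ρ ∝ (1+αΔT), so R_B/R_A = (1 + 47.8/100) × (1 − 35.5/100)⁻² × (1 + 0.0039×97.4)
= 1.478 × 2.404 × 1.38 = 4.90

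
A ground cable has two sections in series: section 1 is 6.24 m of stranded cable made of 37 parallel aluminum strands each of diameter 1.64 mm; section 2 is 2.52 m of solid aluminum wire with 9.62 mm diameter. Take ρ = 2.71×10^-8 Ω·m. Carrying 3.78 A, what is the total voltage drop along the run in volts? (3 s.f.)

Section 1: A_strand = π(8.2000e-04)² = 2.112e-06 m²; R₁ = ρL/(N·A_s) = (2.71×10^-8)(6.24)/(37×2.112e-06) = 0.002164 Ω
Section 2: A = π(d/2)² = π(4.8100e-03 m)² = 7.268e-05 m²
R₂ = (2.71×10^-8)(2.52)/(7.268e-05) = 9.396×10^-4 Ω
R = R₁ + R₂ = 0.003103 Ω
V = IR = 3.78 × 0.003103 = 0.0117 V

0.0117 V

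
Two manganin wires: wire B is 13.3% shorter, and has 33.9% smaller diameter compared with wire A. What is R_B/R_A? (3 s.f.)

R ∝ L/d², so R_B/R_A = (1 − 13.3/100) × (1 − 33.9/100)⁻²
= 0.867 × 2.289 = 1.98

1.98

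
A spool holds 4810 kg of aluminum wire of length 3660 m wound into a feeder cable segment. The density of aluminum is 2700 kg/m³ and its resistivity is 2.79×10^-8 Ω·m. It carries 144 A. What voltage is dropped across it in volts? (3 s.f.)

30.2 V

A = m/(density·L) = 4810/(2700×3660) = 4.8674e-04 m²
R = ρL/A = (2.79×10^-8)(3660)/(4.8674e-04) = 0.2098 Ω
V = IR = 144 × 0.2098 = 30.2 V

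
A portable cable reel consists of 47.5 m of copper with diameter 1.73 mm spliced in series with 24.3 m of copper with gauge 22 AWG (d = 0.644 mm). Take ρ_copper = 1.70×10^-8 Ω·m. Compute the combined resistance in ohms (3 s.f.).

1.61 Ω

Segment 1: A = π(d/2)² = π(8.6500e-04 m)² = 2.351e-06 m²
R₁ = ρL/A = (1.70×10^-8)(47.5)/(2.351e-06) = 0.3435 Ω
Segment 2: A = π(0.644/2 mm)² = π(3.2200e-04 m)² = 3.257e-07 m²
R₂ = (1.70×10^-8)(24.3)/(3.257e-07) = 1.268 Ω
R = R₁ + R₂ = 1.61 Ω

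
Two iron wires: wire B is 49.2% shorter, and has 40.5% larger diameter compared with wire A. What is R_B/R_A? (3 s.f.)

0.257

R ∝ L/d², so R_B/R_A = (1 − 49.2/100) × (1 + 40.5/100)⁻²
= 0.508 × 0.5066 = 0.257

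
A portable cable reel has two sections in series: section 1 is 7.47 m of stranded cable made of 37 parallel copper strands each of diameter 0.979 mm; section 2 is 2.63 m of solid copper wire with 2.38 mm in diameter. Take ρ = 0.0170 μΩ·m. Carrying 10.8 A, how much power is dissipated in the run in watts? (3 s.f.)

ρ = 0.0170 μΩ·m = 1.70×10^-8 Ω·m
Section 1: A_strand = π(4.8950e-04)² = 7.528e-07 m²; R₁ = ρL/(N·A_s) = (1.70×10^-8)(7.47)/(37×7.528e-07) = 0.004559 Ω
Section 2: A = π(d/2)² = π(1.1900e-03 m)² = 4.449e-06 m²
R₂ = (1.70×10^-8)(2.63)/(4.449e-06) = 0.01005 Ω
R = R₁ + R₂ = 0.01461 Ω
P = I²R = (10.8)² × 0.01461 = 1.70 W

1.70 W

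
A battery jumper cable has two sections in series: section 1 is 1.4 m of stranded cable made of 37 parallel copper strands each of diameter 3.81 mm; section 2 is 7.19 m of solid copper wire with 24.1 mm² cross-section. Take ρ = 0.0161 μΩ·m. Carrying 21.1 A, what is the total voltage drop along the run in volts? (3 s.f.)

ρ = 0.0161 μΩ·m = 1.61×10^-8 Ω·m
Section 1: A_strand = π(1.9050e-03)² = 1.140e-05 m²; R₁ = ρL/(N·A_s) = (1.61×10^-8)(1.4)/(37×1.140e-05) = 5.343×10^-5 Ω
Section 2: A = 24.1 mm² = 2.410e-05 m²
R₂ = (1.61×10^-8)(7.19)/(2.410e-05) = 0.004803 Ω
R = R₁ + R₂ = 0.004857 Ω
V = IR = 21.1 × 0.004857 = 0.102 V

0.102 V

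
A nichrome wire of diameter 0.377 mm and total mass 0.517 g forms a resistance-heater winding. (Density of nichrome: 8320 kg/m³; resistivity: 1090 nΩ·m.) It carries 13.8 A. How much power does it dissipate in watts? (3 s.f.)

1040 W

ρ = 1090 nΩ·m = 1.09×10^-6 Ω·m
A = π(d/2)² = π(1.8850e-04 m)² = 1.1163e-07 m²
L = m/(density·A) = 5.170×10^-4/(8320×1.1163e-07) = 0.5567 m
R = ρL/A = (1.09×10^-6)(0.5567)/(1.1163e-07) = 5.436 Ω
P = I²R = (13.8)² × 5.436 = 1040 W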